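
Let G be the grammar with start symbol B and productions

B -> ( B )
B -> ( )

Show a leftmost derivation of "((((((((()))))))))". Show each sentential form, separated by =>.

B => (B)   [B -> ( B )]
(B) => ((B))   [B -> ( B )]
((B)) => (((B)))   [B -> ( B )]
(((B))) => ((((B))))   [B -> ( B )]
((((B)))) => (((((B)))))   [B -> ( B )]
(((((B))))) => ((((((B))))))   [B -> ( B )]
((((((B)))))) => (((((((B)))))))   [B -> ( B )]
(((((((B))))))) => ((((((((B))))))))   [B -> ( B )]
((((((((B)))))))) => ((((((((()))))))))   [B -> ( )]

B => (B) => ((B)) => (((B))) => ((((B)))) => (((((B))))) => ((((((B)))))) => (((((((B))))))) => ((((((((B)))))))) => ((((((((()))))))))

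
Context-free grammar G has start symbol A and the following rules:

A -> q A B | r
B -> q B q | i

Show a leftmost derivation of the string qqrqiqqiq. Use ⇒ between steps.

A ⇒ qAB   [A -> q A B]
qAB ⇒ qqABB   [A -> q A B]
qqABB ⇒ qqrBB   [A -> r]
qqrBB ⇒ qqrqBqB   [B -> q B q]
qqrqBqB ⇒ qqrqiqB   [B -> i]
qqrqiqB ⇒ qqrqiqqBq   [B -> q B q]
qqrqiqqBq ⇒ qqrqiqqiq   [B -> i]

A⇒qAB⇒qqABB⇒qqrBB⇒qqrqBqB⇒qqrqiqB⇒qqrqiqqBq⇒qqrqiqqiq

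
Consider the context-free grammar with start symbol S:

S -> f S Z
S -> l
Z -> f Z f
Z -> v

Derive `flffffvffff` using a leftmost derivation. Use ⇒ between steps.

S⇒fSZ⇒flZ⇒flfZf⇒flffZff⇒flfffZfff⇒flffffZffff⇒flffffvffff

S ⇒ fSZ   [S -> f S Z]
fSZ ⇒ flZ   [S -> l]
flZ ⇒ flfZf   [Z -> f Z f]
flfZf ⇒ flffZff   [Z -> f Z f]
flffZff ⇒ flfffZfff   [Z -> f Z f]
flfffZfff ⇒ flffffZffff   [Z -> f Z f]
flffffZffff ⇒ flffffvffff   [Z -> v]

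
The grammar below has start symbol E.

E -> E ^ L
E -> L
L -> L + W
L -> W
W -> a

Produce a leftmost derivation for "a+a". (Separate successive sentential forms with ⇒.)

E ⇒ L   [E -> L]
L ⇒ L+W   [L -> L + W]
L+W ⇒ W+W   [L -> W]
W+W ⇒ a+W   [W -> a]
a+W ⇒ a+a   [W -> a]

E⇒L⇒L+W⇒W+W⇒a+W⇒a+a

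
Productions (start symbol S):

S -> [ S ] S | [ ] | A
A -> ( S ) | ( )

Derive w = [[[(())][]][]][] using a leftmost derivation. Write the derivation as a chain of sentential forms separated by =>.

S => [S]S => [[S]S]S => [[[S]S]S]S => [[[A]S]S]S => [[[(S)]S]S]S => [[[(A)]S]S]S => [[[(())]S]S]S => [[[(())][]]S]S => [[[(())][]][]]S => [[[(())][]][]][]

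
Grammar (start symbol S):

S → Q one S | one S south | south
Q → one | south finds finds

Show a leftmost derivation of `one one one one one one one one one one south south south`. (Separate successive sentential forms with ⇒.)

S ⇒ Q one S   [S → Q one S]
Q one S ⇒ one one S   [Q → one]
one one S ⇒ one one one S south   [S → one S south]
one one one S south ⇒ one one one one S south south   [S → one S south]
one one one one S south south ⇒ one one one one Q one S south south   [S → Q one S]
one one one one Q one S south south ⇒ one one one one one one S south south   [Q → one]
one one one one one one S south south ⇒ one one one one one one Q one S south south   [S → Q one S]
one one one one one one Q one S south south ⇒ one one one one one one one one S south south   [Q → one]
one one one one one one one one S south south ⇒ one one one one one one one one Q one S south south   [S → Q one S]
one one one one one one one one Q one S south south ⇒ one one one one one one one one one one S south south   [Q → one]
one one one one one one one one one one S south south ⇒ one one one one one one one one one one south south south   [S → south]

S ⇒ Q one S ⇒ one one S ⇒ one one one S south ⇒ one one one one S south south ⇒ one one one one Q one S south south ⇒ one one one one one one S south south ⇒ one one one one one one Q one S south south ⇒ one one one one one one one one S south south ⇒ one one one one one one one one Q one S south south ⇒ one one one one one one one one one one S south south ⇒ one one one one one one one one one one south south south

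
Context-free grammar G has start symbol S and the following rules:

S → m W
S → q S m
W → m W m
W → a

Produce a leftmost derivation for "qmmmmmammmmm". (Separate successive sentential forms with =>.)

S => qSm   [S → q S m]
qSm => qmWm   [S → m W]
qmWm => qmmWmm   [W → m W m]
qmmWmm => qmmmWmmm   [W → m W m]
qmmmWmmm => qmmmmWmmmm   [W → m W m]
qmmmmWmmmm => qmmmmmWmmmmm   [W → m W m]
qmmmmmWmmmmm => qmmmmmammmmm   [W → a]

S => qSm => qmWm => qmmWmm => qmmmWmmm => qmmmmWmmmm => qmmmmmWmmmmm => qmmmmmammmmm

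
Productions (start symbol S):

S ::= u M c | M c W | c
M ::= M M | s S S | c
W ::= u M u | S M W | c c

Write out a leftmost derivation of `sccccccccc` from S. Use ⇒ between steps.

S ⇒ McW   [S ::= M c W]
McW ⇒ sSScW   [M ::= s S S]
sSScW ⇒ sMcWScW   [S ::= M c W]
sMcWScW ⇒ sMMcWScW   [M ::= M M]
sMMcWScW ⇒ scMcWScW   [M ::= c]
scMcWScW ⇒ scccWScW   [M ::= c]
scccWScW ⇒ scccccScW   [W ::= c c]
scccccScW ⇒ scccccccW   [S ::= c]
scccccccW ⇒ sccccccccc   [W ::= c c]

S ⇒ McW ⇒ sSScW ⇒ sMcWScW ⇒ sMMcWScW ⇒ scMcWScW ⇒ scccWScW ⇒ scccccScW ⇒ scccccccW ⇒ sccccccccc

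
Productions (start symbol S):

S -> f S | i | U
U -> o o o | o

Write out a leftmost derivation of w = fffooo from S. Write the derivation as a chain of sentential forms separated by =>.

S=>fS=>ffS=>fffS=>fffU=>fffooo

S => fS   [S -> f S]
fS => ffS   [S -> f S]
ffS => fffS   [S -> f S]
fffS => fffU   [S -> U]
fffU => fffooo   [U -> o o o]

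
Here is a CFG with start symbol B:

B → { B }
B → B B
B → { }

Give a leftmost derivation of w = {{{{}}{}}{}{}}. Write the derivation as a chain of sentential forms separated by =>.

B => {B}   [B → { B }]
{B} => {BB}   [B → B B]
{BB} => {BBB}   [B → B B]
{BBB} => {{B}BB}   [B → { B }]
{{B}BB} => {{BB}BB}   [B → B B]
{{BB}BB} => {{{B}B}BB}   [B → { B }]
{{{B}B}BB} => {{{{}}B}BB}   [B → { }]
{{{{}}B}BB} => {{{{}}{}}BB}   [B → { }]
{{{{}}{}}BB} => {{{{}}{}}{}B}   [B → { }]
{{{{}}{}}{}B} => {{{{}}{}}{}{}}   [B → { }]

B => {B} => {BB} => {BBB} => {{B}BB} => {{BB}BB} => {{{B}B}BB} => {{{{}}B}BB} => {{{{}}{}}BB} => {{{{}}{}}{}B} => {{{{}}{}}{}{}}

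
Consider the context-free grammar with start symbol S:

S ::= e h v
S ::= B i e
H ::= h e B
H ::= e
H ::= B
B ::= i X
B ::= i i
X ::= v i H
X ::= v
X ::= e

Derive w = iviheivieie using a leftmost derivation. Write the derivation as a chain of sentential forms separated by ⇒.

S ⇒ Bie ⇒ iXie ⇒ iviHie ⇒ iviheBie ⇒ iviheiXie ⇒ iviheiviHie ⇒ iviheivieie

S ⇒ Bie   [S ::= B i e]
Bie ⇒ iXie   [B ::= i X]
iXie ⇒ iviHie   [X ::= v i H]
iviHie ⇒ iviheBie   [H ::= h e B]
iviheBie ⇒ iviheiXie   [B ::= i X]
iviheiXie ⇒ iviheiviHie   [X ::= v i H]
iviheiviHie ⇒ iviheivieie   [H ::= e]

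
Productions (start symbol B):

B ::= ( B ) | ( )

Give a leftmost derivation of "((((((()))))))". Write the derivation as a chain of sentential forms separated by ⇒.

B ⇒ (B)   [B ::= ( B )]
(B) ⇒ ((B))   [B ::= ( B )]
((B)) ⇒ (((B)))   [B ::= ( B )]
(((B))) ⇒ ((((B))))   [B ::= ( B )]
((((B)))) ⇒ (((((B)))))   [B ::= ( B )]
(((((B))))) ⇒ ((((((B))))))   [B ::= ( B )]
((((((B)))))) ⇒ ((((((()))))))   [B ::= ( )]

B⇒(B)⇒((B))⇒(((B)))⇒((((B))))⇒(((((B)))))⇒((((((B))))))⇒((((((()))))))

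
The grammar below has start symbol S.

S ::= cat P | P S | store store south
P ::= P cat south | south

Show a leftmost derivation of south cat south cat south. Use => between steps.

S => P S => P cat south S => south cat south S => south cat south cat P => south cat south cat south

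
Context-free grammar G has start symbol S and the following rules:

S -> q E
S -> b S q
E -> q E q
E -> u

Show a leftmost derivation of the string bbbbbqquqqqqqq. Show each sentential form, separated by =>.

S => bSq => bbSqq => bbbSqqq => bbbbSqqqq => bbbbbSqqqqq => bbbbbqEqqqqq => bbbbbqqEqqqqqq => bbbbbqquqqqqqq

S => bSq   [S -> b S q]
bSq => bbSqq   [S -> b S q]
bbSqq => bbbSqqq   [S -> b S q]
bbbSqqq => bbbbSqqqq   [S -> b S q]
bbbbSqqqq => bbbbbSqqqqq   [S -> b S q]
bbbbbSqqqqq => bbbbbqEqqqqq   [S -> q E]
bbbbbqEqqqqq => bbbbbqqEqqqqqq   [E -> q E q]
bbbbbqqEqqqqqq => bbbbbqquqqqqqq   [E -> u]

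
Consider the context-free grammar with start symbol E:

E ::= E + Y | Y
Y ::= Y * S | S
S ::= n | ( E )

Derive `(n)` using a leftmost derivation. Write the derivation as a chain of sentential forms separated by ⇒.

E ⇒ Y   [E ::= Y]
Y ⇒ S   [Y ::= S]
S ⇒ (E)   [S ::= ( E )]
(E) ⇒ (Y)   [E ::= Y]
(Y) ⇒ (S)   [Y ::= S]
(S) ⇒ (n)   [S ::= n]

E⇒Y⇒S⇒(E)⇒(Y)⇒(S)⇒(n)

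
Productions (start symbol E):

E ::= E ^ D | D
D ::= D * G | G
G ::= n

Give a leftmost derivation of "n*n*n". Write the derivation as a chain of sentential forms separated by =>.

E => D => D*G => D*G*G => G*G*G => n*G*G => n*n*G => n*n*n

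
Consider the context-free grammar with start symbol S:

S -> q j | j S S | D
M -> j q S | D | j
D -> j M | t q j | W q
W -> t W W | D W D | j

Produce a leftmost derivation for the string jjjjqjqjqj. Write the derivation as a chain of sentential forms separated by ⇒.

S ⇒ D   [S -> D]
D ⇒ jM   [D -> j M]
jM ⇒ jD   [M -> D]
jD ⇒ jjM   [D -> j M]
jjM ⇒ jjD   [M -> D]
jjD ⇒ jjjM   [D -> j M]
jjjM ⇒ jjjjqS   [M -> j q S]
jjjjqS ⇒ jjjjqjSS   [S -> j S S]
jjjjqjSS ⇒ jjjjqjqjS   [S -> q j]
jjjjqjqjS ⇒ jjjjqjqjqj   [S -> q j]

S ⇒ D ⇒ jM ⇒ jD ⇒ jjM ⇒ jjD ⇒ jjjM ⇒ jjjjqS ⇒ jjjjqjSS ⇒ jjjjqjqjS ⇒ jjjjqjqjqj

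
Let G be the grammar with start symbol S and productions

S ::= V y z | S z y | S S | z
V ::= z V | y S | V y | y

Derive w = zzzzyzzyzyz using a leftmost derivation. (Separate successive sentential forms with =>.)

S=>Vyz=>zVyz=>zzVyz=>zzzVyz=>zzzzVyz=>zzzzySyz=>zzzzySSyz=>zzzzySzySyz=>zzzzyzzySyz=>zzzzyzzyzyz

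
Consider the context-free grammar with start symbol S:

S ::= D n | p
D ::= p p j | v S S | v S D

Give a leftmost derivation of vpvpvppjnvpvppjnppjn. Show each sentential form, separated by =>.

S => Dn   [S ::= D n]
Dn => vSDn   [D ::= v S D]
vSDn => vpDn   [S ::= p]
vpDn => vpvSDn   [D ::= v S D]
vpvSDn => vpvpDn   [S ::= p]
vpvpDn => vpvpvSDn   [D ::= v S D]
vpvpvSDn => vpvpvDnDn   [S ::= D n]
vpvpvDnDn => vpvpvppjnDn   [D ::= p p j]
vpvpvppjnDn => vpvpvppjnvSDn   [D ::= v S D]
vpvpvppjnvSDn => vpvpvppjnvpDn   [S ::= p]
vpvpvppjnvpDn => vpvpvppjnvpvSDn   [D ::= v S D]
vpvpvppjnvpvSDn => vpvpvppjnvpvDnDn   [S ::= D n]
vpvpvppjnvpvDnDn => vpvpvppjnvpvppjnDn   [D ::= p p j]
vpvpvppjnvpvppjnDn => vpvpvppjnvpvppjnppjn   [D ::= p p j]

S => Dn => vSDn => vpDn => vpvSDn => vpvpDn => vpvpvSDn => vpvpvDnDn => vpvpvppjnDn => vpvpvppjnvSDn => vpvpvppjnvpDn => vpvpvppjnvpvSDn => vpvpvppjnvpvDnDn => vpvpvppjnvpvppjnDn => vpvpvppjnvpvppjnppjn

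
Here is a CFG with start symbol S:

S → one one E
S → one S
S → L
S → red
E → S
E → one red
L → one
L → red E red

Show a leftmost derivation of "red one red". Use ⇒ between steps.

S ⇒ L ⇒ red E red ⇒ red S red ⇒ red L red ⇒ red one red

S ⇒ L   [S → L]
L ⇒ red E red   [L → red E red]
red E red ⇒ red S red   [E → S]
red S red ⇒ red L red   [S → L]
red L red ⇒ red one red   [L → one]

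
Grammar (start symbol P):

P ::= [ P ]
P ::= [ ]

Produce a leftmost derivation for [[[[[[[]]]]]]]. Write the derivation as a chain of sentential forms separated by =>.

P => [P]   [P ::= [ P ]]
[P] => [[P]]   [P ::= [ P ]]
[[P]] => [[[P]]]   [P ::= [ P ]]
[[[P]]] => [[[[P]]]]   [P ::= [ P ]]
[[[[P]]]] => [[[[[P]]]]]   [P ::= [ P ]]
[[[[[P]]]]] => [[[[[[P]]]]]]   [P ::= [ P ]]
[[[[[[P]]]]]] => [[[[[[[]]]]]]]   [P ::= [ ]]

P => [P] => [[P]] => [[[P]]] => [[[[P]]]] => [[[[[P]]]]] => [[[[[[P]]]]]] => [[[[[[[]]]]]]]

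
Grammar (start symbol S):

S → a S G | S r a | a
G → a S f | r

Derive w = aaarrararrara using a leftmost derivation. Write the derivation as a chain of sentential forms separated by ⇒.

S ⇒ Sra ⇒ Srara ⇒ aSGrara ⇒ aSraGrara ⇒ aSraraGrara ⇒ aaSGraraGrara ⇒ aaaGraraGrara ⇒ aaarraraGrara ⇒ aaarrararrara

S ⇒ Sra   [S → S r a]
Sra ⇒ Srara   [S → S r a]
Srara ⇒ aSGrara   [S → a S G]
aSGrara ⇒ aSraGrara   [S → S r a]
aSraGrara ⇒ aSraraGrara   [S → S r a]
aSraraGrara ⇒ aaSGraraGrara   [S → a S G]
aaSGraraGrara ⇒ aaaGraraGrara   [S → a]
aaaGraraGrara ⇒ aaarraraGrara   [G → r]
aaarraraGrara ⇒ aaarrararrara   [G → r]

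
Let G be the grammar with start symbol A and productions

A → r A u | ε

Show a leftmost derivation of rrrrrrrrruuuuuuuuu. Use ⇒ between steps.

A ⇒ rAu   [A → r A u]
rAu ⇒ rrAuu   [A → r A u]
rrAuu ⇒ rrrAuuu   [A → r A u]
rrrAuuu ⇒ rrrrAuuuu   [A → r A u]
rrrrAuuuu ⇒ rrrrrAuuuuu   [A → r A u]
rrrrrAuuuuu ⇒ rrrrrrAuuuuuu   [A → r A u]
rrrrrrAuuuuuu ⇒ rrrrrrrAuuuuuuu   [A → r A u]
rrrrrrrAuuuuuuu ⇒ rrrrrrrrAuuuuuuuu   [A → r A u]
rrrrrrrrAuuuuuuuu ⇒ rrrrrrrrrAuuuuuuuuu   [A → r A u]
rrrrrrrrrAuuuuuuuuu ⇒ rrrrrrrrruuuuuuuuu   [A → ε]

A ⇒ rAu ⇒ rrAuu ⇒ rrrAuuu ⇒ rrrrAuuuu ⇒ rrrrrAuuuuu ⇒ rrrrrrAuuuuuu ⇒ rrrrrrrAuuuuuuu ⇒ rrrrrrrrAuuuuuuuu ⇒ rrrrrrrrrAuuuuuuuuu ⇒ rrrrrrrrruuuuuuuuu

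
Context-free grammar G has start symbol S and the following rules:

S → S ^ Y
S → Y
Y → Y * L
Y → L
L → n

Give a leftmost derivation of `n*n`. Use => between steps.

S => Y => Y*L => L*L => n*L => n*n

S => Y   [S → Y]
Y => Y*L   [Y → Y * L]
Y*L => L*L   [Y → L]
L*L => n*L   [L → n]
n*L => n*n   [L → n]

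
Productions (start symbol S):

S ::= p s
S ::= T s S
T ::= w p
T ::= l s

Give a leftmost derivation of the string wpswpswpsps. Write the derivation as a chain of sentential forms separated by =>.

S => TsS => wpsS => wpsTsS => wpswpsS => wpswpsTsS => wpswpswpsS => wpswpswpsps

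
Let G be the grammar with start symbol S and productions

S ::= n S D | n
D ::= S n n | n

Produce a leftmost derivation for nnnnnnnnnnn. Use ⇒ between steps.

S ⇒ nSD ⇒ nnD ⇒ nnSnn ⇒ nnnSDnn ⇒ nnnnSDDnn ⇒ nnnnnSDDDnn ⇒ nnnnnnDDDnn ⇒ nnnnnnnDDnn ⇒ nnnnnnnnDnn ⇒ nnnnnnnnnnn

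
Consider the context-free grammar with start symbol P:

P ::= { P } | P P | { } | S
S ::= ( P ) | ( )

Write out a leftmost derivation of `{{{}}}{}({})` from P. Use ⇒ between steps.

P ⇒ PP   [P ::= P P]
PP ⇒ PPP   [P ::= P P]
PPP ⇒ {P}PP   [P ::= { P }]
{P}PP ⇒ {{P}}PP   [P ::= { P }]
{{P}}PP ⇒ {{{}}}PP   [P ::= { }]
{{{}}}PP ⇒ {{{}}}{}P   [P ::= { }]
{{{}}}{}P ⇒ {{{}}}{}S   [P ::= S]
{{{}}}{}S ⇒ {{{}}}{}(P)   [S ::= ( P )]
{{{}}}{}(P) ⇒ {{{}}}{}({})   [P ::= { }]

P⇒PP⇒PPP⇒{P}PP⇒{{P}}PP⇒{{{}}}PP⇒{{{}}}{}P⇒{{{}}}{}S⇒{{{}}}{}(P)⇒{{{}}}{}({})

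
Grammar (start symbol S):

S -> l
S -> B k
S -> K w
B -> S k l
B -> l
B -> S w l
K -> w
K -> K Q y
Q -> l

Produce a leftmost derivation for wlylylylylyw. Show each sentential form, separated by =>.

S=>Kw=>KQyw=>KQyQyw=>KQyQyQyw=>KQyQyQyQyw=>KQyQyQyQyQyw=>wQyQyQyQyQyw=>wlyQyQyQyQyw=>wlylyQyQyQyw=>wlylylyQyQyw=>wlylylylyQyw=>wlylylylylyw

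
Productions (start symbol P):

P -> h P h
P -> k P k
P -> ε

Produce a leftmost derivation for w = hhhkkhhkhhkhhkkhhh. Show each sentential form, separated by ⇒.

P ⇒ hPh   [P -> h P h]
hPh ⇒ hhPhh   [P -> h P h]
hhPhh ⇒ hhhPhhh   [P -> h P h]
hhhPhhh ⇒ hhhkPkhhh   [P -> k P k]
hhhkPkhhh ⇒ hhhkkPkkhhh   [P -> k P k]
hhhkkPkkhhh ⇒ hhhkkhPhkkhhh   [P -> h P h]
hhhkkhPhkkhhh ⇒ hhhkkhhPhhkkhhh   [P -> h P h]
hhhkkhhPhhkkhhh ⇒ hhhkkhhkPkhhkkhhh   [P -> k P k]
hhhkkhhkPkhhkkhhh ⇒ hhhkkhhkhPhkhhkkhhh   [P -> h P h]
hhhkkhhkhPhkhhkkhhh ⇒ hhhkkhhkhhkhhkkhhh   [P -> ε]

P⇒hPh⇒hhPhh⇒hhhPhhh⇒hhhkPkhhh⇒hhhkkPkkhhh⇒hhhkkhPhkkhhh⇒hhhkkhhPhhkkhhh⇒hhhkkhhkPkhhkkhhh⇒hhhkkhhkhPhkhhkkhhh⇒hhhkkhhkhhkhhkkhhh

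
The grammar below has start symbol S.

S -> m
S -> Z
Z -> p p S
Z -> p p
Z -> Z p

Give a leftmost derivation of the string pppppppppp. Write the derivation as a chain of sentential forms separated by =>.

S => Z => Zp => ppSp => ppZp => ppppSp => ppppZp => ppppZpp => ppppZppp => ppppZpppp => pppppppppp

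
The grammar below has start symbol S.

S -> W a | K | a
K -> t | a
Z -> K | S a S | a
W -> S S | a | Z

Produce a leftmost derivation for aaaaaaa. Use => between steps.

S => Wa => SSa => WaSa => ZaSa => SaSaSa => WaaSaSa => aaaSaSa => aaaaaSa => aaaaaaa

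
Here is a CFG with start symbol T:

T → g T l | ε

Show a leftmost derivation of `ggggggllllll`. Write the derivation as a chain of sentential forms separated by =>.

T => gTl   [T → g T l]
gTl => ggTll   [T → g T l]
ggTll => gggTlll   [T → g T l]
gggTlll => ggggTllll   [T → g T l]
ggggTllll => gggggTlllll   [T → g T l]
gggggTlllll => ggggggTllllll   [T → g T l]
ggggggTllllll => ggggggllllll   [T → ε]

T=>gTl=>ggTll=>gggTlll=>ggggTllll=>gggggTlllll=>ggggggTllllll=>ggggggllllll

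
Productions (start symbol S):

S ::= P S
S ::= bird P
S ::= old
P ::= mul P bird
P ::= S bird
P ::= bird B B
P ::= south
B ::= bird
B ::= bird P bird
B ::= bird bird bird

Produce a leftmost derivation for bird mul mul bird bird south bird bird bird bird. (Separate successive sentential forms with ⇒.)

S ⇒ bird P ⇒ bird mul P bird ⇒ bird mul mul P bird bird ⇒ bird mul mul bird B B bird bird ⇒ bird mul mul bird bird P bird B bird bird ⇒ bird mul mul bird bird south bird B bird bird ⇒ bird mul mul bird bird south bird bird bird bird

S ⇒ bird P   [S ::= bird P]
bird P ⇒ bird mul P bird   [P ::= mul P bird]
bird mul P bird ⇒ bird mul mul P bird bird   [P ::= mul P bird]
bird mul mul P bird bird ⇒ bird mul mul bird B B bird bird   [P ::= bird B B]
bird mul mul bird B B bird bird ⇒ bird mul mul bird bird P bird B bird bird   [B ::= bird P bird]
bird mul mul bird bird P bird B bird bird ⇒ bird mul mul bird bird south bird B bird bird   [P ::= south]
bird mul mul bird bird south bird B bird bird ⇒ bird mul mul bird bird south bird bird bird bird   [B ::= bird]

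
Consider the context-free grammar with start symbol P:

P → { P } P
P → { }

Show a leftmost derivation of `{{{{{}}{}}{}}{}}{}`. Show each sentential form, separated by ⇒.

P ⇒ {P}P ⇒ {{P}P}P ⇒ {{{P}P}P}P ⇒ {{{{P}P}P}P}P ⇒ {{{{{}}P}P}P}P ⇒ {{{{{}}{}}P}P}P ⇒ {{{{{}}{}}{}}P}P ⇒ {{{{{}}{}}{}}{}}P ⇒ {{{{{}}{}}{}}{}}{}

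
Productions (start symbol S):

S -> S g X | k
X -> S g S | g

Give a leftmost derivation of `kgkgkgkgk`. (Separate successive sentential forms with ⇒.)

S ⇒ SgX   [S -> S g X]
SgX ⇒ SgXgX   [S -> S g X]
SgXgX ⇒ kgXgX   [S -> k]
kgXgX ⇒ kgSgSgX   [X -> S g S]
kgSgSgX ⇒ kgkgSgX   [S -> k]
kgkgSgX ⇒ kgkgkgX   [S -> k]
kgkgkgX ⇒ kgkgkgSgS   [X -> S g S]
kgkgkgSgS ⇒ kgkgkgkgS   [S -> k]
kgkgkgkgS ⇒ kgkgkgkgk   [S -> k]

S ⇒ SgX ⇒ SgXgX ⇒ kgXgX ⇒ kgSgSgX ⇒ kgkgSgX ⇒ kgkgkgX ⇒ kgkgkgSgS ⇒ kgkgkgkgS ⇒ kgkgkgkgk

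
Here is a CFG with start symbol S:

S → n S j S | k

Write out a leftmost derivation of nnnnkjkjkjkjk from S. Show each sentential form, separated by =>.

S => nSjS   [S → n S j S]
nSjS => nnSjSjS   [S → n S j S]
nnSjSjS => nnnSjSjSjS   [S → n S j S]
nnnSjSjSjS => nnnnSjSjSjSjS   [S → n S j S]
nnnnSjSjSjSjS => nnnnkjSjSjSjS   [S → k]
nnnnkjSjSjSjS => nnnnkjkjSjSjS   [S → k]
nnnnkjkjSjSjS => nnnnkjkjkjSjS   [S → k]
nnnnkjkjkjSjS => nnnnkjkjkjkjS   [S → k]
nnnnkjkjkjkjS => nnnnkjkjkjkjk   [S → k]

S=>nSjS=>nnSjSjS=>nnnSjSjSjS=>nnnnSjSjSjSjS=>nnnnkjSjSjSjS=>nnnnkjkjSjSjS=>nnnnkjkjkjSjS=>nnnnkjkjkjkjS=>nnnnkjkjkjkjk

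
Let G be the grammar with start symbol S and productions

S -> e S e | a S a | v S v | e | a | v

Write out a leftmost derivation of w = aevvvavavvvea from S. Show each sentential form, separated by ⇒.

S ⇒ aSa ⇒ aeSea ⇒ aevSvea ⇒ aevvSvvea ⇒ aevvvSvvvea ⇒ aevvvaSavvvea ⇒ aevvvavavvvea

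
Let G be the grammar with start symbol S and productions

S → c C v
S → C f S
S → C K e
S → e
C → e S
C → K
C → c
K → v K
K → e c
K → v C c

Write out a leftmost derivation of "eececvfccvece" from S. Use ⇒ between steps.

S⇒CKe⇒eSKe⇒eCfSKe⇒eeSfSKe⇒eecCvfSKe⇒eecKvfSKe⇒eececvfSKe⇒eececvfcCvKe⇒eececvfccvKe⇒eececvfccvece

S ⇒ CKe   [S → C K e]
CKe ⇒ eSKe   [C → e S]
eSKe ⇒ eCfSKe   [S → C f S]
eCfSKe ⇒ eeSfSKe   [C → e S]
eeSfSKe ⇒ eecCvfSKe   [S → c C v]
eecCvfSKe ⇒ eecKvfSKe   [C → K]
eecKvfSKe ⇒ eececvfSKe   [K → e c]
eececvfSKe ⇒ eececvfcCvKe   [S → c C v]
eececvfcCvKe ⇒ eececvfccvKe   [C → c]
eececvfccvKe ⇒ eececvfccvece   [K → e c]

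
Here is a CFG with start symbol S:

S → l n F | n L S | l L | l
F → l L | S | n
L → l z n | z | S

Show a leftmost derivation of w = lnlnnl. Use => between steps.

S => lL   [S → l L]
lL => lS   [L → S]
lS => lnLS   [S → n L S]
lnLS => lnSS   [L → S]
lnSS => lnlnFS   [S → l n F]
lnlnFS => lnlnnS   [F → n]
lnlnnS => lnlnnl   [S → l]

S=>lL=>lS=>lnLS=>lnSS=>lnlnFS=>lnlnnS=>lnlnnl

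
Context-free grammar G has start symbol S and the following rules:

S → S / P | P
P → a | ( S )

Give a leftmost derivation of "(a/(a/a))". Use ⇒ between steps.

S ⇒ P ⇒ (S) ⇒ (S/P) ⇒ (P/P) ⇒ (a/P) ⇒ (a/(S)) ⇒ (a/(S/P)) ⇒ (a/(P/P)) ⇒ (a/(a/P)) ⇒ (a/(a/a))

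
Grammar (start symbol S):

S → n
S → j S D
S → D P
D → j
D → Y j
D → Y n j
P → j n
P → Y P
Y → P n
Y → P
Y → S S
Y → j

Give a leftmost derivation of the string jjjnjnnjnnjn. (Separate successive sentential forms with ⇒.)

S⇒DP⇒jP⇒jYP⇒jPnP⇒jYPnP⇒jPnPnP⇒jYPnPnP⇒jPPnPnP⇒jYPPnPnP⇒jjPPnPnP⇒jjjnPnPnP⇒jjjnjnnPnP⇒jjjnjnnjnnP⇒jjjnjnnjnnjn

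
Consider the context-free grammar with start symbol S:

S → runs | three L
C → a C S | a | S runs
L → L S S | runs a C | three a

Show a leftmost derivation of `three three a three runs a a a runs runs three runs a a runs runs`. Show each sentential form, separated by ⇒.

S ⇒ three L ⇒ three L S S ⇒ three three a S S ⇒ three three a three L S ⇒ three three a three runs a C S ⇒ three three a three runs a a C S S ⇒ three three a three runs a a a C S S S ⇒ three three a three runs a a a S runs S S S ⇒ three three a three runs a a a runs runs S S S ⇒ three three a three runs a a a runs runs three L S S ⇒ three three a three runs a a a runs runs three runs a C S S ⇒ three three a three runs a a a runs runs three runs a a S S ⇒ three three a three runs a a a runs runs three runs a a runs S ⇒ three three a three runs a a a runs runs three runs a a runs runs

S ⇒ three L   [S → three L]
three L ⇒ three L S S   [L → L S S]
three L S S ⇒ three three a S S   [L → three a]
three three a S S ⇒ three three a three L S   [S → three L]
three three a three L S ⇒ three three a three runs a C S   [L → runs a C]
three three a three runs a C S ⇒ three three a three runs a a C S S   [C → a C S]
three three a three runs a a C S S ⇒ three three a three runs a a a C S S S   [C → a C S]
three three a three runs a a a C S S S ⇒ three three a three runs a a a S runs S S S   [C → S runs]
three three a three runs a a a S runs S S S ⇒ three three a three runs a a a runs runs S S S   [S → runs]
three three a three runs a a a runs runs S S S ⇒ three three a three runs a a a runs runs three L S S   [S → three L]
three three a three runs a a a runs runs three L S S ⇒ three three a three runs a a a runs runs three runs a C S S   [L → runs a C]
three three a three runs a a a runs runs three runs a C S S ⇒ three three a three runs a a a runs runs three runs a a S S   [C → a]
three three a three runs a a a runs runs three runs a a S S ⇒ three three a three runs a a a runs runs three runs a a runs S   [S → runs]
three three a three runs a a a runs runs three runs a a runs S ⇒ three three a three runs a a a runs runs three runs a a runs runs   [S → runs]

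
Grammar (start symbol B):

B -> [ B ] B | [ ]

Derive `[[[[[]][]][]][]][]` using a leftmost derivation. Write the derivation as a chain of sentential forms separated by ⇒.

B ⇒ [B]B ⇒ [[B]B]B ⇒ [[[B]B]B]B ⇒ [[[[B]B]B]B]B ⇒ [[[[[]]B]B]B]B ⇒ [[[[[]][]]B]B]B ⇒ [[[[[]][]][]]B]B ⇒ [[[[[]][]][]][]]B ⇒ [[[[[]][]][]][]][]

B ⇒ [B]B   [B -> [ B ] B]
[B]B ⇒ [[B]B]B   [B -> [ B ] B]
[[B]B]B ⇒ [[[B]B]B]B   [B -> [ B ] B]
[[[B]B]B]B ⇒ [[[[B]B]B]B]B   [B -> [ B ] B]
[[[[B]B]B]B]B ⇒ [[[[[]]B]B]B]B   [B -> [ ]]
[[[[[]]B]B]B]B ⇒ [[[[[]][]]B]B]B   [B -> [ ]]
[[[[[]][]]B]B]B ⇒ [[[[[]][]][]]B]B   [B -> [ ]]
[[[[[]][]][]]B]B ⇒ [[[[[]][]][]][]]B   [B -> [ ]]
[[[[[]][]][]][]]B ⇒ [[[[[]][]][]][]][]   [B -> [ ]]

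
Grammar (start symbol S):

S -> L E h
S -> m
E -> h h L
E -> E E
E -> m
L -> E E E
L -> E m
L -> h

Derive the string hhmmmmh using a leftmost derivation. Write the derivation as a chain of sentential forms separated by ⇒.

S ⇒ LEh ⇒ EmEh ⇒ hhLmEh ⇒ hhEmmEh ⇒ hhmmmEh ⇒ hhmmmmh

S ⇒ LEh   [S -> L E h]
LEh ⇒ EmEh   [L -> E m]
EmEh ⇒ hhLmEh   [E -> h h L]
hhLmEh ⇒ hhEmmEh   [L -> E m]
hhEmmEh ⇒ hhmmmEh   [E -> m]
hhmmmEh ⇒ hhmmmmh   [E -> m]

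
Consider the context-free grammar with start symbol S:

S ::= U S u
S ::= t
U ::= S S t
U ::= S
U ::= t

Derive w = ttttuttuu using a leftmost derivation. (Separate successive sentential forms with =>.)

S => USu => SSu => USuSu => SStSuSu => tStSuSu => tttSuSu => ttttuSu => ttttuUSuu => ttttutSuu => ttttuttuu

S => USu   [S ::= U S u]
USu => SSu   [U ::= S]
SSu => USuSu   [S ::= U S u]
USuSu => SStSuSu   [U ::= S S t]
SStSuSu => tStSuSu   [S ::= t]
tStSuSu => tttSuSu   [S ::= t]
tttSuSu => ttttuSu   [S ::= t]
ttttuSu => ttttuUSuu   [S ::= U S u]
ttttuUSuu => ttttutSuu   [U ::= t]
ttttutSuu => ttttuttuu   [S ::= t]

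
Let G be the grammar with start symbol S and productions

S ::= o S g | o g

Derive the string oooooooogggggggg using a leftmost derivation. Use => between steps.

S => oSg   [S ::= o S g]
oSg => ooSgg   [S ::= o S g]
ooSgg => oooSggg   [S ::= o S g]
oooSggg => ooooSgggg   [S ::= o S g]
ooooSgggg => oooooSggggg   [S ::= o S g]
oooooSggggg => ooooooSgggggg   [S ::= o S g]
ooooooSgggggg => oooooooSggggggg   [S ::= o S g]
oooooooSggggggg => oooooooogggggggg   [S ::= o g]

S => oSg => ooSgg => oooSggg => ooooSgggg => oooooSggggg => ooooooSgggggg => oooooooSggggggg => oooooooogggggggg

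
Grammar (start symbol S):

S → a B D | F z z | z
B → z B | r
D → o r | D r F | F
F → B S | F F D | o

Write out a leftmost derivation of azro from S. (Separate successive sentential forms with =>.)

S => aBD => azBD => azrD => azrF => azro

S => aBD   [S → a B D]
aBD => azBD   [B → z B]
azBD => azrD   [B → r]
azrD => azrF   [D → F]
azrF => azro   [F → o]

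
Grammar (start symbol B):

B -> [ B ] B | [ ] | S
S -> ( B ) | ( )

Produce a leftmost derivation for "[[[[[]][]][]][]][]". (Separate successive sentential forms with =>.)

B => [B]B => [[B]B]B => [[[B]B]B]B => [[[[B]B]B]B]B => [[[[[]]B]B]B]B => [[[[[]][]]B]B]B => [[[[[]][]][]]B]B => [[[[[]][]][]][]]B => [[[[[]][]][]][]][]

B => [B]B   [B -> [ B ] B]
[B]B => [[B]B]B   [B -> [ B ] B]
[[B]B]B => [[[B]B]B]B   [B -> [ B ] B]
[[[B]B]B]B => [[[[B]B]B]B]B   [B -> [ B ] B]
[[[[B]B]B]B]B => [[[[[]]B]B]B]B   [B -> [ ]]
[[[[[]]B]B]B]B => [[[[[]][]]B]B]B   [B -> [ ]]
[[[[[]][]]B]B]B => [[[[[]][]][]]B]B   [B -> [ ]]
[[[[[]][]][]]B]B => [[[[[]][]][]][]]B   [B -> [ ]]
[[[[[]][]][]][]]B => [[[[[]][]][]][]][]   [B -> [ ]]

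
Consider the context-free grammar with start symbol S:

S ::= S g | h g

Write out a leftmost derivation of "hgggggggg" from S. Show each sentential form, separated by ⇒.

S ⇒ Sg ⇒ Sgg ⇒ Sggg ⇒ Sgggg ⇒ Sggggg ⇒ Sgggggg ⇒ Sggggggg ⇒ hgggggggg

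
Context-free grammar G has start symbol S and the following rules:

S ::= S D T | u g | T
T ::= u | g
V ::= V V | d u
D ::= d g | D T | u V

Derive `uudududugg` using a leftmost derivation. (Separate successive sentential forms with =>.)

S => SDT   [S ::= S D T]
SDT => TDT   [S ::= T]
TDT => uDT   [T ::= u]
uDT => uDTT   [D ::= D T]
uDTT => uuVTT   [D ::= u V]
uuVTT => uuVVTT   [V ::= V V]
uuVVTT => uuVVVTT   [V ::= V V]
uuVVVTT => uuduVVTT   [V ::= d u]
uuduVVTT => uududuVTT   [V ::= d u]
uududuVTT => uudududuTT   [V ::= d u]
uudududuTT => uudududugT   [T ::= g]
uudududugT => uudududugg   [T ::= g]

S => SDT => TDT => uDT => uDTT => uuVTT => uuVVTT => uuVVVTT => uuduVVTT => uududuVTT => uudududuTT => uudududugT => uudududugg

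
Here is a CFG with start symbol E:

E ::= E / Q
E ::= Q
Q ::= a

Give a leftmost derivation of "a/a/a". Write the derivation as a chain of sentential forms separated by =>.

E => E/Q => E/Q/Q => Q/Q/Q => a/Q/Q => a/a/Q => a/a/a

E => E/Q   [E ::= E / Q]
E/Q => E/Q/Q   [E ::= E / Q]
E/Q/Q => Q/Q/Q   [E ::= Q]
Q/Q/Q => a/Q/Q   [Q ::= a]
a/Q/Q => a/a/Q   [Q ::= a]
a/a/Q => a/a/a   [Q ::= a]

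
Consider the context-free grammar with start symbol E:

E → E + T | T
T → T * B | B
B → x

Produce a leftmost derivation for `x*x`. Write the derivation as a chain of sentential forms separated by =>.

E => T   [E → T]
T => T*B   [T → T * B]
T*B => B*B   [T → B]
B*B => x*B   [B → x]
x*B => x*x   [B → x]

E => T => T*B => B*B => x*B => x*x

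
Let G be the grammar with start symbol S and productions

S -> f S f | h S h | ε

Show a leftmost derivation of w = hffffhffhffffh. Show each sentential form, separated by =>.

S => hSh   [S -> h S h]
hSh => hfSfh   [S -> f S f]
hfSfh => hffSffh   [S -> f S f]
hffSffh => hfffSfffh   [S -> f S f]
hfffSfffh => hffffSffffh   [S -> f S f]
hffffSffffh => hffffhShffffh   [S -> h S h]
hffffhShffffh => hffffhfSfhffffh   [S -> f S f]
hffffhfSfhffffh => hffffhffhffffh   [S -> ε]

S=>hSh=>hfSfh=>hffSffh=>hfffSfffh=>hffffSffffh=>hffffhShffffh=>hffffhfSfhffffh=>hffffhffhffffh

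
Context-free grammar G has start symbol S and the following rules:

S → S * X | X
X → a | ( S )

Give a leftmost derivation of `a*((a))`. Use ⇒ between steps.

S⇒S*X⇒X*X⇒a*X⇒a*(S)⇒a*(X)⇒a*((S))⇒a*((X))⇒a*((a))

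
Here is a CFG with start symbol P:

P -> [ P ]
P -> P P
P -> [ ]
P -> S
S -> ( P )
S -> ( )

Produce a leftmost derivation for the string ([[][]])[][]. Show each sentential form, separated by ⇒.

P ⇒ PP ⇒ PPP ⇒ SPP ⇒ (P)PP ⇒ ([P])PP ⇒ ([PP])PP ⇒ ([[]P])PP ⇒ ([[][]])PP ⇒ ([[][]])[]P ⇒ ([[][]])[][]

P ⇒ PP   [P -> P P]
PP ⇒ PPP   [P -> P P]
PPP ⇒ SPP   [P -> S]
SPP ⇒ (P)PP   [S -> ( P )]
(P)PP ⇒ ([P])PP   [P -> [ P ]]
([P])PP ⇒ ([PP])PP   [P -> P P]
([PP])PP ⇒ ([[]P])PP   [P -> [ ]]
([[]P])PP ⇒ ([[][]])PP   [P -> [ ]]
([[][]])PP ⇒ ([[][]])[]P   [P -> [ ]]
([[][]])[]P ⇒ ([[][]])[][]   [P -> [ ]]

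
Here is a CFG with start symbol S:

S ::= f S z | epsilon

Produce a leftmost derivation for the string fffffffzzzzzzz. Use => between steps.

S => fSz   [S ::= f S z]
fSz => ffSzz   [S ::= f S z]
ffSzz => fffSzzz   [S ::= f S z]
fffSzzz => ffffSzzzz   [S ::= f S z]
ffffSzzzz => fffffSzzzzz   [S ::= f S z]
fffffSzzzzz => ffffffSzzzzzz   [S ::= f S z]
ffffffSzzzzzz => fffffffSzzzzzzz   [S ::= f S z]
fffffffSzzzzzzz => fffffffzzzzzzz   [S ::= epsilon]

S=>fSz=>ffSzz=>fffSzzz=>ffffSzzzz=>fffffSzzzzz=>ffffffSzzzzzz=>fffffffSzzzzzzz=>fffffffzzzzzzz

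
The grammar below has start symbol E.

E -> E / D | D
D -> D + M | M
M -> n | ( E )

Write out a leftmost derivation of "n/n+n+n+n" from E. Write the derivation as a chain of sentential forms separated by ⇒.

E ⇒ E/D ⇒ D/D ⇒ M/D ⇒ n/D ⇒ n/D+M ⇒ n/D+M+M ⇒ n/D+M+M+M ⇒ n/M+M+M+M ⇒ n/n+M+M+M ⇒ n/n+n+M+M ⇒ n/n+n+n+M ⇒ n/n+n+n+n

E ⇒ E/D   [E -> E / D]
E/D ⇒ D/D   [E -> D]
D/D ⇒ M/D   [D -> M]
M/D ⇒ n/D   [M -> n]
n/D ⇒ n/D+M   [D -> D + M]
n/D+M ⇒ n/D+M+M   [D -> D + M]
n/D+M+M ⇒ n/D+M+M+M   [D -> D + M]
n/D+M+M+M ⇒ n/M+M+M+M   [D -> M]
n/M+M+M+M ⇒ n/n+M+M+M   [M -> n]
n/n+M+M+M ⇒ n/n+n+M+M   [M -> n]
n/n+n+M+M ⇒ n/n+n+n+M   [M -> n]
n/n+n+n+M ⇒ n/n+n+n+n   [M -> n]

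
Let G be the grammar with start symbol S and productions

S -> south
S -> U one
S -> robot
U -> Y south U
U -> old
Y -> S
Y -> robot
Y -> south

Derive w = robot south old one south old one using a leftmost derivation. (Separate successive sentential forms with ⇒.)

S ⇒ U one ⇒ Y south U one ⇒ S south U one ⇒ U one south U one ⇒ Y south U one south U one ⇒ S south U one south U one ⇒ robot south U one south U one ⇒ robot south old one south U one ⇒ robot south old one south old one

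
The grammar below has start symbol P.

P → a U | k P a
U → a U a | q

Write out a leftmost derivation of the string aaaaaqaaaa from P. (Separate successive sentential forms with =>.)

P => aU   [P → a U]
aU => aaUa   [U → a U a]
aaUa => aaaUaa   [U → a U a]
aaaUaa => aaaaUaaa   [U → a U a]
aaaaUaaa => aaaaaUaaaa   [U → a U a]
aaaaaUaaaa => aaaaaqaaaa   [U → q]

P => aU => aaUa => aaaUaa => aaaaUaaa => aaaaaUaaaa => aaaaaqaaaa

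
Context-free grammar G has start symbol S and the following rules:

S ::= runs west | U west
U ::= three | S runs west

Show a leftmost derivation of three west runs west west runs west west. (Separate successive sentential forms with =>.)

S => U west => S runs west west => U west runs west west => S runs west west runs west west => U west runs west west runs west west => three west runs west west runs west west

S => U west   [S ::= U west]
U west => S runs west west   [U ::= S runs west]
S runs west west => U west runs west west   [S ::= U west]
U west runs west west => S runs west west runs west west   [U ::= S runs west]
S runs west west runs west west => U west runs west west runs west west   [S ::= U west]
U west runs west west runs west west => three west runs west west runs west west   [U ::= three]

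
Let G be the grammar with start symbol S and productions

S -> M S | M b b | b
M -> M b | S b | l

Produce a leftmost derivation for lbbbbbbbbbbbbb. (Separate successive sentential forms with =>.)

S => Mbb   [S -> M b b]
Mbb => Sbbb   [M -> S b]
Sbbb => MSbbb   [S -> M S]
MSbbb => MbSbbb   [M -> M b]
MbSbbb => MbbSbbb   [M -> M b]
MbbSbbb => MbbbSbbb   [M -> M b]
MbbbSbbb => lbbbSbbb   [M -> l]
lbbbSbbb => lbbbMbbbbb   [S -> M b b]
lbbbMbbbbb => lbbbSbbbbbb   [M -> S b]
lbbbSbbbbbb => lbbbMbbbbbbbb   [S -> M b b]
lbbbMbbbbbbbb => lbbbSbbbbbbbbb   [M -> S b]
lbbbSbbbbbbbbb => lbbbbbbbbbbbbb   [S -> b]

S=>Mbb=>Sbbb=>MSbbb=>MbSbbb=>MbbSbbb=>MbbbSbbb=>lbbbSbbb=>lbbbMbbbbb=>lbbbSbbbbbb=>lbbbMbbbbbbbb=>lbbbSbbbbbbbbb=>lbbbbbbbbbbbbb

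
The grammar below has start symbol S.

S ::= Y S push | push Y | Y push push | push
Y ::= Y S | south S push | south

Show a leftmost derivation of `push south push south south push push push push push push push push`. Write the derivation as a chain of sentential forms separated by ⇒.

S ⇒ push Y ⇒ push Y S ⇒ push south S push S ⇒ push south push Y push S ⇒ push south push Y S push S ⇒ push south push south S push S push S ⇒ push south push south Y S push push S push S ⇒ push south push south south S push S push push S push S ⇒ push south push south south push push S push push S push S ⇒ push south push south south push push push push push S push S ⇒ push south push south south push push push push push push push S ⇒ push south push south south push push push push push push push push

S ⇒ push Y   [S ::= push Y]
push Y ⇒ push Y S   [Y ::= Y S]
push Y S ⇒ push south S push S   [Y ::= south S push]
push south S push S ⇒ push south push Y push S   [S ::= push Y]
push south push Y push S ⇒ push south push Y S push S   [Y ::= Y S]
push south push Y S push S ⇒ push south push south S push S push S   [Y ::= south S push]
push south push south S push S push S ⇒ push south push south Y S push push S push S   [S ::= Y S push]
push south push south Y S push push S push S ⇒ push south push south south S push S push push S push S   [Y ::= south S push]
push south push south south S push S push push S push S ⇒ push south push south south push push S push push S push S   [S ::= push]
push south push south south push push S push push S push S ⇒ push south push south south push push push push push S push S   [S ::= push]
push south push south south push push push push push S push S ⇒ push south push south south push push push push push push push S   [S ::= push]
push south push south south push push push push push push push S ⇒ push south push south south push push push push push push push push   [S ::= push]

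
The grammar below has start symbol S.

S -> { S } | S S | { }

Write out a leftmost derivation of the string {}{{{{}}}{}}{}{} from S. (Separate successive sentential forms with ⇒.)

S ⇒ SS ⇒ SSS ⇒ {}SS ⇒ {}SSS ⇒ {}{S}SS ⇒ {}{SS}SS ⇒ {}{{S}S}SS ⇒ {}{{{S}}S}SS ⇒ {}{{{{}}}S}SS ⇒ {}{{{{}}}{}}SS ⇒ {}{{{{}}}{}}{}S ⇒ {}{{{{}}}{}}{}{}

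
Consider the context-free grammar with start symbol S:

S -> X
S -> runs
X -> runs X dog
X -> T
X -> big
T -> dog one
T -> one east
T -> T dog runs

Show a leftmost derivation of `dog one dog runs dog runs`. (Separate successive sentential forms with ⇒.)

S ⇒ X ⇒ T ⇒ T dog runs ⇒ T dog runs dog runs ⇒ dog one dog runs dog runs

S ⇒ X   [S -> X]
X ⇒ T   [X -> T]
T ⇒ T dog runs   [T -> T dog runs]
T dog runs ⇒ T dog runs dog runs   [T -> T dog runs]
T dog runs dog runs ⇒ dog one dog runs dog runs   [T -> dog one]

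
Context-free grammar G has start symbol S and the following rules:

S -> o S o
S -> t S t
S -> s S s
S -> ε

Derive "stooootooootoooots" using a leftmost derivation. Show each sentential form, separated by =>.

S => sSs => stSts => stoSots => stooSoots => stoooSooots => stooooSoooots => stooootStoooots => stooootoSotoooots => stooootooSootoooots => stooootooootoooots

S => sSs   [S -> s S s]
sSs => stSts   [S -> t S t]
stSts => stoSots   [S -> o S o]
stoSots => stooSoots   [S -> o S o]
stooSoots => stoooSooots   [S -> o S o]
stoooSooots => stooooSoooots   [S -> o S o]
stooooSoooots => stooootStoooots   [S -> t S t]
stooootStoooots => stooootoSotoooots   [S -> o S o]
stooootoSotoooots => stooootooSootoooots   [S -> o S o]
stooootooSootoooots => stooootooootoooots   [S -> ε]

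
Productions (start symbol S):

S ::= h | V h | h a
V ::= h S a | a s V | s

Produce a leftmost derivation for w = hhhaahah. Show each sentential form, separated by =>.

S => Vh   [S ::= V h]
Vh => hSah   [V ::= h S a]
hSah => hVhah   [S ::= V h]
hVhah => hhSahah   [V ::= h S a]
hhSahah => hhhaahah   [S ::= h a]

S=>Vh=>hSah=>hVhah=>hhSahah=>hhhaahah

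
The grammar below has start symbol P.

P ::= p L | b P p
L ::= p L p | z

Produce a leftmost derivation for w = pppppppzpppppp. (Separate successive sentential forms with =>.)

P => pL => ppLp => pppLpp => ppppLppp => pppppLpppp => ppppppLppppp => pppppppLpppppp => pppppppzpppppp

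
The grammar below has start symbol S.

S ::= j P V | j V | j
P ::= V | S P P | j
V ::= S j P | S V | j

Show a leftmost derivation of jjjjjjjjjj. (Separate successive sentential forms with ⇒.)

S ⇒ jV   [S ::= j V]
jV ⇒ jSjP   [V ::= S j P]
jSjP ⇒ jjVjP   [S ::= j V]
jjVjP ⇒ jjjjP   [V ::= j]
jjjjP ⇒ jjjjSPP   [P ::= S P P]
jjjjSPP ⇒ jjjjjPVPP   [S ::= j P V]
jjjjjPVPP ⇒ jjjjjjVPP   [P ::= j]
jjjjjjVPP ⇒ jjjjjjSVPP   [V ::= S V]
jjjjjjSVPP ⇒ jjjjjjjVPP   [S ::= j]
jjjjjjjVPP ⇒ jjjjjjjjPP   [V ::= j]
jjjjjjjjPP ⇒ jjjjjjjjjP   [P ::= j]
jjjjjjjjjP ⇒ jjjjjjjjjj   [P ::= j]

S⇒jV⇒jSjP⇒jjVjP⇒jjjjP⇒jjjjSPP⇒jjjjjPVPP⇒jjjjjjVPP⇒jjjjjjSVPP⇒jjjjjjjVPP⇒jjjjjjjjPP⇒jjjjjjjjjP⇒jjjjjjjjjj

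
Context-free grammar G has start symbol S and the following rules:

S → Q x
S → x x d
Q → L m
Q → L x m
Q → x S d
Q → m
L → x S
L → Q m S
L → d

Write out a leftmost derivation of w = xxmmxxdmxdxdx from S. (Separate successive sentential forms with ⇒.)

S ⇒ Qx ⇒ xSdx ⇒ xQxdx ⇒ xxSdxdx ⇒ xxQxdxdx ⇒ xxLmxdxdx ⇒ xxQmSmxdxdx ⇒ xxmmSmxdxdx ⇒ xxmmxxdmxdxdx

S ⇒ Qx   [S → Q x]
Qx ⇒ xSdx   [Q → x S d]
xSdx ⇒ xQxdx   [S → Q x]
xQxdx ⇒ xxSdxdx   [Q → x S d]
xxSdxdx ⇒ xxQxdxdx   [S → Q x]
xxQxdxdx ⇒ xxLmxdxdx   [Q → L m]
xxLmxdxdx ⇒ xxQmSmxdxdx   [L → Q m S]
xxQmSmxdxdx ⇒ xxmmSmxdxdx   [Q → m]
xxmmSmxdxdx ⇒ xxmmxxdmxdxdx   [S → x x d]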